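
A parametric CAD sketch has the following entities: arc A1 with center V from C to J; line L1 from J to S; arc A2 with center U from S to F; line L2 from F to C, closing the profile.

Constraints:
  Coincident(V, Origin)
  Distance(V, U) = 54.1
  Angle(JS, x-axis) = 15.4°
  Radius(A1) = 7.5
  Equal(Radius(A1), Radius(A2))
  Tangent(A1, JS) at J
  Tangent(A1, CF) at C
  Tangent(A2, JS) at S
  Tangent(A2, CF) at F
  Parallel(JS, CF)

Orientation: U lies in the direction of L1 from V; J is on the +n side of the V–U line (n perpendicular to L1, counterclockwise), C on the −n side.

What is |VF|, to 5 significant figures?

54.617

The slot axis is L1's direction at 15.4°, so u = (cos 15.4°, sin 15.4°) = (0.96410, 0.26556) and n = (−sin 15.4°, cos 15.4°) = (-0.26556, 0.96410). V is at the origin and U lies 54.1 along u from V, so U = 54.1·u = (52.158, 14.367). Tangency of A1 to both parallel lines with radius 7.5 puts J and C at V ± 7.5·n: J = (-1.9917, 7.2307), C = (1.9917, -7.2307). Equal radii place S and F the same way about U: S = U + 7.5·n = (50.166, 21.597), F = U − 7.5·n = (54.149, 7.1359). Then |VF| = |F − V| = 54.617.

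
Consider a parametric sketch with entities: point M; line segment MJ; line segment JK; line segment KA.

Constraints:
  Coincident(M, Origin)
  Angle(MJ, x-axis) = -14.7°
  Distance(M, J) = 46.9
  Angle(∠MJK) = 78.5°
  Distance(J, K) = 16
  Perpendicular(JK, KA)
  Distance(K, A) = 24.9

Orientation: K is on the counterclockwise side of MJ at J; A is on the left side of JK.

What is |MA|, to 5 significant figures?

22.083

∠MJK = 78.5°, so JK runs at -14.7° + (180° − 78.5°) = 86.800° from the x-axis; with |JK| = 16.0, K = J + 16.0·(cos 86.800°, sin 86.800°) = (46.258, 4.0738). The perpendicularity gives KA at right angles to JK; with |KA| = 24.9 on the left of JK, A = K + 24.9·(-0.99844, 0.055822) = (21.397, 5.4638). Then |MA| = |A − M| = 22.083.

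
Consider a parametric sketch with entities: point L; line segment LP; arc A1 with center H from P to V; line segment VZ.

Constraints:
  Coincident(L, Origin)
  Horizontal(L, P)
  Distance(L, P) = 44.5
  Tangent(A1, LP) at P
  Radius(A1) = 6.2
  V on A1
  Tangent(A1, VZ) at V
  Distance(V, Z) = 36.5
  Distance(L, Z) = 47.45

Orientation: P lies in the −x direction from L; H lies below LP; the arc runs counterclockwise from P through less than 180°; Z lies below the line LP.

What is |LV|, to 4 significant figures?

50.41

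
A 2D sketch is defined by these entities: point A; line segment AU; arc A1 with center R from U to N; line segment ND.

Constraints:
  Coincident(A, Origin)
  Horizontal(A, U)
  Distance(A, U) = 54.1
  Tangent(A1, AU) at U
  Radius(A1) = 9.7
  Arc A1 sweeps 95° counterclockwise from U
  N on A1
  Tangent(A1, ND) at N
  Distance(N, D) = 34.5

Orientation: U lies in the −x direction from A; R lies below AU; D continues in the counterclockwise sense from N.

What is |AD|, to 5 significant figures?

75.555

A is at the origin; AU is horizontal with |AU| = 54.1 and U on the −x side, so U = (-54.100, 0.0000). A1 meets AU tangentially, so RU is at right angles to AU, so R = U + (0, -9.7) = (-54.100, -9.7000). On A1, U sits at bearing 90° from R; a 95° counterclockwise sweep puts N at bearing 185°, so N = R + 9.7·(cos 185°, sin 185°) = (-63.763, -10.545). The tangent condition forces RN to be normal to ND, so ND runs along (−sin 185°, cos 185°); with |ND| = 34.5, D = (-60.756, -44.914). Then |AD| = |D − A| = 75.555.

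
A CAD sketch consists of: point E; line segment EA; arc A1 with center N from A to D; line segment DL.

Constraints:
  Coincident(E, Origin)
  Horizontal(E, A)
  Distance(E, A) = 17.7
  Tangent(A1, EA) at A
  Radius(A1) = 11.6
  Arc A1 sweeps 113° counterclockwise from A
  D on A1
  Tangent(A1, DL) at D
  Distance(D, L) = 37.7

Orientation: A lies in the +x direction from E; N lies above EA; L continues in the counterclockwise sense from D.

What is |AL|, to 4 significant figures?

51.00

E is at the origin; EA is horizontal with |EA| = 17.7 and A on the +x side, so A = (17.70, 0.000). The tangent condition forces NA to be normal to EA, so N = A + (0, 11.6) = (17.70, 11.60). On A1, A sits at bearing -90° from N; a 113° counterclockwise sweep puts D at bearing 23°, so D = N + 11.6·(cos 23°, sin 23°) = (28.38, 16.13). A1 meets DL tangentially, so ND is at right angles to DL, so DL runs along (−sin 23°, cos 23°); with |DL| = 37.7, L = (13.65, 50.84). Then |AL| = |L − A| = 51.00.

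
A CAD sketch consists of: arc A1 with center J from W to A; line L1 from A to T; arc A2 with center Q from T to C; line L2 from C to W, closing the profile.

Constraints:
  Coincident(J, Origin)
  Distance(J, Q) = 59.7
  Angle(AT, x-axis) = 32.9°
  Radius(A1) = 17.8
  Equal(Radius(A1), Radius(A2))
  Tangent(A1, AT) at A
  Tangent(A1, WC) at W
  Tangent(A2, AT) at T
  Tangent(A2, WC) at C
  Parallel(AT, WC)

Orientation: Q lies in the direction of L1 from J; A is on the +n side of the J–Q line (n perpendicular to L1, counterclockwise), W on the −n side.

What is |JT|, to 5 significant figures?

62.297

Tangency of A1 to both parallel lines with radius 17.8 puts A and W at J ± 17.8·n: A = (-9.6685, 14.945), W = (9.6685, -14.945). Equal radii place T and C the same way about Q: T = Q + 17.8·n = (40.457, 47.373), C = Q − 17.8·n = (59.794, 17.482). Then |JT| = |T − J| = 62.297.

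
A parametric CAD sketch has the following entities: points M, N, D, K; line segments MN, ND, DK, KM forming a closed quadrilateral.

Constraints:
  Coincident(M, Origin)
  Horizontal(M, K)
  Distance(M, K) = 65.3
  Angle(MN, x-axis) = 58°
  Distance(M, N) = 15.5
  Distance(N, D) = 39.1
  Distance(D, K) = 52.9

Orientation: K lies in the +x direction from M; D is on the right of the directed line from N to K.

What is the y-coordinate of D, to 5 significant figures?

-24.588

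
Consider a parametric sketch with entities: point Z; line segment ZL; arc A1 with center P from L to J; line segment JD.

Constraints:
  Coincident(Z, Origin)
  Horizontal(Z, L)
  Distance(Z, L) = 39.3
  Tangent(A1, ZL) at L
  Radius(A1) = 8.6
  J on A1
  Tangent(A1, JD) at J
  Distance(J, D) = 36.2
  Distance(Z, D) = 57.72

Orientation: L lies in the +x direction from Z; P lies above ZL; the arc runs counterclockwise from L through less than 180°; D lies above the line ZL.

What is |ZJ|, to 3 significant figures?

48.8

Z is at the origin; Z and L share the same y with |ZL| = 39.3 and L on the +x side, so L = (39.3, 0.00). A1 meets ZL tangentially, so PL is at right angles to ZL, so P = L + (0, 8.6) = (39.3, 8.60). Since PJ ⟂ JD (tangency), |PD| = √(8.6² + 36.2²) = 37.2 regardless of where J sits on A1. So D lies on both circle(Z, 57.72) and circle(P, 37.2); the above-ZL intersection is D = (35.4, 45.6). J is the foot of the tangent from D: J = (47.4, 11.5).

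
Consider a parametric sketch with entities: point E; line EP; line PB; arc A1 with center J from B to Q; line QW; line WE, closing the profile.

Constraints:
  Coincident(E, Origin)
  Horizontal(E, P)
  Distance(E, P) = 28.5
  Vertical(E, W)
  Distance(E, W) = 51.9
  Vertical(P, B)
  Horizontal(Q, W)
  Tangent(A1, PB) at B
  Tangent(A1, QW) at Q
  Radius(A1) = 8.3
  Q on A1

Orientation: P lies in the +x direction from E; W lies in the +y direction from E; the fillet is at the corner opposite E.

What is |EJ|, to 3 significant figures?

48.1

E is at the origin; E and P share the same y with |EP| = 28.5 and P on the +x side, so P = (28.5, 0.00). E and W share the same x with |EW| = 51.9 and W on the +y side, so W = (0.00, 51.9). The virtual corner opposite E is at (28.5, 51.9). The tangent condition forces JB to be normal to PB and since A1 is tangent to QW there, JQ ⟂ QW, with radius 8.3, so the center J sits 8.3 in from both sides at J = (20.2, 43.6). Then |EJ| = |J − E| = 48.1.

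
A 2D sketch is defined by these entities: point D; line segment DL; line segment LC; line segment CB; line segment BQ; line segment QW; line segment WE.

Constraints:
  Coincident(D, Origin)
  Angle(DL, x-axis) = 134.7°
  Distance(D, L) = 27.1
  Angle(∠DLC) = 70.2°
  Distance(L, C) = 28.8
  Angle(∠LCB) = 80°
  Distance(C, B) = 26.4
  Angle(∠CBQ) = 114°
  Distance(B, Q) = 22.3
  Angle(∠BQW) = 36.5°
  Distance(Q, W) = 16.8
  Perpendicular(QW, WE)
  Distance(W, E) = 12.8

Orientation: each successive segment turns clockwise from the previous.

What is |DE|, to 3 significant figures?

14.0

D is at the origin; DL runs at 134.7° with length 27.1, so L = (-19.1, 19.3). ∠DLC = 70.2° gives LC at 24.9° from the x-axis; with |LC| = 28.8, C = (7.06, 31.4). ∠LCB = 80.0° gives CB at -75.1° from the x-axis; with |CB| = 26.4, B = (13.8, 5.88). ∠CBQ = 114.0° gives BQ at -141° from the x-axis; with |BQ| = 22.3, Q = (-3.51, -8.13). ∠BQW = 36.5° gives QW at 75.4° from the x-axis; with |QW| = 16.8, W = (0.729, 8.13). QW is perpendicular to WE, so WE runs at -14.6°; with |WE| = 12.8, E = (13.1, 4.90). Then |DE| = |E − D| = 14.0.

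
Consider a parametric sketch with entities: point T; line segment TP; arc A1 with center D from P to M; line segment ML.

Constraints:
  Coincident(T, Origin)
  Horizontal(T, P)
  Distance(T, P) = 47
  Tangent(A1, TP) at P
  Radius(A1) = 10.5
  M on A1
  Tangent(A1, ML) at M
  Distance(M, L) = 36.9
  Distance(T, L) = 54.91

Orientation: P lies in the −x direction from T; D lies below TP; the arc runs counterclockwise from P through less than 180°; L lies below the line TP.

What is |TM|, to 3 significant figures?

57.6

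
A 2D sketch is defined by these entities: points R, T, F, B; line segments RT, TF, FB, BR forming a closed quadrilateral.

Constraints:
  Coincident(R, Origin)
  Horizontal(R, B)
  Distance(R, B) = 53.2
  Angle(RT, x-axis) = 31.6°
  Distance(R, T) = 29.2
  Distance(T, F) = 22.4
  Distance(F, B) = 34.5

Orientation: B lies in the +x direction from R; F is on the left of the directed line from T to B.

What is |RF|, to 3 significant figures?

51.1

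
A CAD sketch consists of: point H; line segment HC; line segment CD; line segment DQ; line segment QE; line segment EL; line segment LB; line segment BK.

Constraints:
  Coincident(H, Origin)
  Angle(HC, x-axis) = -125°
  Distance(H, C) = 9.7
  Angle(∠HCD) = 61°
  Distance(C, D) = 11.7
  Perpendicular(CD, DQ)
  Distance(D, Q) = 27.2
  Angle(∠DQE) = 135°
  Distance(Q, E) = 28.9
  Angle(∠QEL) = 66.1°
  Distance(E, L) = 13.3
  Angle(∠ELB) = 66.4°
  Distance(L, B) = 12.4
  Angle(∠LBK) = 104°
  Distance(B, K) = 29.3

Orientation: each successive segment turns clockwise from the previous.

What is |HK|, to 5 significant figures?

55.996

∠ELB = 66.4° gives LB at 113.50° from the x-axis; with |LB| = 12.4, B = (27.082, 6.7136). ∠LBK = 104.0° gives BK at 37.500° from the x-axis; with |BK| = 29.3, K = (50.327, 24.550). Then |HK| = |K − H| = 55.996.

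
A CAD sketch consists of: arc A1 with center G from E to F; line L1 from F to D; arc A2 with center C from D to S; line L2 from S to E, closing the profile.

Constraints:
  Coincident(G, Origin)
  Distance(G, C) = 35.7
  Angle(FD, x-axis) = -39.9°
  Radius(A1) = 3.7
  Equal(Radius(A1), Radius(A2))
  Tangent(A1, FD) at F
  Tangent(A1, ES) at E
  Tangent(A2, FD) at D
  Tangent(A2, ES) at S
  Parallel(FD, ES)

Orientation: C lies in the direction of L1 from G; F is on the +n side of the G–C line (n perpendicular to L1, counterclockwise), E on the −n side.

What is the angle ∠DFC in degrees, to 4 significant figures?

5.917°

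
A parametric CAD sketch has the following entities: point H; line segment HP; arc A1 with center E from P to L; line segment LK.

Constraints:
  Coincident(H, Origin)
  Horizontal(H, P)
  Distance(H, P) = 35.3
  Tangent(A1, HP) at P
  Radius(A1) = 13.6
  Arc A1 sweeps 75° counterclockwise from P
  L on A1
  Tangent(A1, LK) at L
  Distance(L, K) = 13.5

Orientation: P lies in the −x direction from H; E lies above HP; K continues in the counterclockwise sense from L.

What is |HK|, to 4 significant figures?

29.72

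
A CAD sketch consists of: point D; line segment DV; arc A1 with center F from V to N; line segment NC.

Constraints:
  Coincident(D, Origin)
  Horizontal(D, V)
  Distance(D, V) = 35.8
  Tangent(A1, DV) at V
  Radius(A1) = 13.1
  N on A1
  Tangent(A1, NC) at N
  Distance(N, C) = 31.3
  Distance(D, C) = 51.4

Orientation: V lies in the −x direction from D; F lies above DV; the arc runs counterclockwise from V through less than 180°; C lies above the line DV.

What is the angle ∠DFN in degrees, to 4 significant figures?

23.54°

Checks: D = (0.00, 0.00) ✓; |FN| = 13.10 ✓; ∠(FN, NC) = 90.00° ✓; |NC| = 31.30 ✓; |DC| = 51.40 ✓.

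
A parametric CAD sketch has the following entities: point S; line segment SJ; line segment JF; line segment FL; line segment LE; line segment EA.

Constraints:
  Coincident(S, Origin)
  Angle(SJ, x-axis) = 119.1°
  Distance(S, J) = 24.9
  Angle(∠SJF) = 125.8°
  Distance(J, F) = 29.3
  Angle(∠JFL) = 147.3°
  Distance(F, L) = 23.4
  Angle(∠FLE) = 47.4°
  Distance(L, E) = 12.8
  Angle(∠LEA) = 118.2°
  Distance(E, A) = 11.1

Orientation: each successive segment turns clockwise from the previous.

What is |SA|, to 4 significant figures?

45.36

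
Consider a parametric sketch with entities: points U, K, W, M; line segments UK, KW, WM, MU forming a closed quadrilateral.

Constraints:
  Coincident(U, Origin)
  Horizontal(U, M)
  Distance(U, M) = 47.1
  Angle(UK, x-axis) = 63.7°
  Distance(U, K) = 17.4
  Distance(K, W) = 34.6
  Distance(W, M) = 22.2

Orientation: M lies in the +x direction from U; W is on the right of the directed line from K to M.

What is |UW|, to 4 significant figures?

30.93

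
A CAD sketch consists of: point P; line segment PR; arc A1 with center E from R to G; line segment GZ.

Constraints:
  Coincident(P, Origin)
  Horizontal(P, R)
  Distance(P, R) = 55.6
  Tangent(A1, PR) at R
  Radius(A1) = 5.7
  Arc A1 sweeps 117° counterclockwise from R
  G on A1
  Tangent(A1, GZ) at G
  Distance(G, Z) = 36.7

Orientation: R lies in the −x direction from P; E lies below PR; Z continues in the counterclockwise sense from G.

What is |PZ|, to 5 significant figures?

60.146

On A1, R sits at bearing 90° from E; a 117° counterclockwise sweep puts G at bearing 207°, so G = E + 5.7·(cos 207°, sin 207°) = (-60.679, -8.2877). Since A1 is tangent to GZ there, EG ⟂ GZ, so GZ runs along (−sin 207°, cos 207°); with |GZ| = 36.7, Z = (-44.017, -40.988). Then |PZ| = |Z − P| = 60.146.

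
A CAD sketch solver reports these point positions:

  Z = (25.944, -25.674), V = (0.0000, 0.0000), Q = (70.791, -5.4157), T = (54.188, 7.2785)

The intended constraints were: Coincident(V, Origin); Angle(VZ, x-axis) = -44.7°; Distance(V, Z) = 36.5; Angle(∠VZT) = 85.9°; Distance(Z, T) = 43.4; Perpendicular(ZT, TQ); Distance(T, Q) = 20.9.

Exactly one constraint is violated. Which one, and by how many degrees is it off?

Perpendicular(ZT, TQ) — off by 3.20°.

V = (0.00, 0.00) ✓; VZ at -44.70° ✓; |VZ| = 36.50 ✓; ∠VZT = 85.90° ✓; |ZT| = 43.40 ✓; ∠(ZT, TQ) = 86.80° ✗; |TQ| = 20.90 ✓.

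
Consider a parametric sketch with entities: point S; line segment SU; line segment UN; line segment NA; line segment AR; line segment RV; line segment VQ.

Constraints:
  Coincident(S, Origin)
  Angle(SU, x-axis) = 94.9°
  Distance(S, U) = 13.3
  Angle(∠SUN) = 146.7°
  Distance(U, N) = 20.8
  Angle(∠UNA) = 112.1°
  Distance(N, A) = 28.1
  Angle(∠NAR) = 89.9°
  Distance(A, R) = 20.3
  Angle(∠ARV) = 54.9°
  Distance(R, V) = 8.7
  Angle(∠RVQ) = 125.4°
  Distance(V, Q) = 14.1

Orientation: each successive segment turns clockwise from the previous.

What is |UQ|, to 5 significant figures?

33.951

S is at the origin; SU runs at 94.9° with length 13.3, so U = (-1.1360, 13.251). ∠SUN = 146.7° gives UN at 61.600° from the x-axis; with |UN| = 20.8, N = (8.7569, 31.548). ∠UNA = 112.1° gives NA at -6.3000° from the x-axis; with |NA| = 28.1, A = (36.687, 28.465). ∠NAR = 89.9° gives AR at -96.400° from the x-axis; with |AR| = 20.3, R = (34.424, 8.2911). ∠ARV = 54.9° gives RV at 138.50° from the x-axis; with |RV| = 8.7, V = (27.909, 14.056). ∠RVQ = 125.4° gives VQ at 83.900° from the x-axis; with |VQ| = 14.1, Q = (29.407, 28.076). Then |UQ| = |Q − U| = 33.951.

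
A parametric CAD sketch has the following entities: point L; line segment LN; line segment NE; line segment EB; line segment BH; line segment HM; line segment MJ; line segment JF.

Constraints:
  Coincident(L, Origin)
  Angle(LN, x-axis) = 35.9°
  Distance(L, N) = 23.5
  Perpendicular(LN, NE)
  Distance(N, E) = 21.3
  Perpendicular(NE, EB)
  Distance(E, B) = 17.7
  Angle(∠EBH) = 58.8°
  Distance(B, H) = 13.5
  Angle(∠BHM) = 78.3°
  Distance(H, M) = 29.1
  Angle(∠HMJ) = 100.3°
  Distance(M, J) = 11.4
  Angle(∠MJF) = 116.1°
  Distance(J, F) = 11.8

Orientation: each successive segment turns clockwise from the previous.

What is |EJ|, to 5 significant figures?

18.416

∠BHM = 78.3° gives HM at -7.0000° from the x-axis; with |HM| = 29.1, M = (44.965, -3.9447). ∠HMJ = 100.3° gives MJ at -86.700° from the x-axis; with |MJ| = 11.4, J = (45.621, -15.326). Then |EJ| = |J − E| = 18.416.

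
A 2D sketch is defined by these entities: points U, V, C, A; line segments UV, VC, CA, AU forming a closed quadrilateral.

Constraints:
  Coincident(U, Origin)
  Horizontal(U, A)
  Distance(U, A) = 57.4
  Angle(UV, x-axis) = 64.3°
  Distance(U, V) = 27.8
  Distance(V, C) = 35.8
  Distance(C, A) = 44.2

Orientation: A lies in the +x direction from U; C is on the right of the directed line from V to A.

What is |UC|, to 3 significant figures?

18.0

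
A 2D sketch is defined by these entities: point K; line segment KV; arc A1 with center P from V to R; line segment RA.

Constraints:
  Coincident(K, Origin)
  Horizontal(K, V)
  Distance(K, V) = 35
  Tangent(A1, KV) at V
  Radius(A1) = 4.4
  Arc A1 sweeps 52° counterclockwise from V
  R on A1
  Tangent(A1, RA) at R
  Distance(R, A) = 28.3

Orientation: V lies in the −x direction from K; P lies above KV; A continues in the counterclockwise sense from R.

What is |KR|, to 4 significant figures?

31.58

K is at the origin; KV is horizontal with |KV| = 35.0 and V on the −x side, so V = (-35.00, 0.000). Tangency of A1 to KV means the radius PV is perpendicular to KV, so P = V + (0, 4.4) = (-35.00, 4.400). On A1, V sits at bearing -90° from P; a 52° counterclockwise sweep puts R at bearing -38°, so R = P + 4.4·(cos -38°, sin -38°) = (-31.53, 1.691). Then |KR| = |R − K| = 31.58.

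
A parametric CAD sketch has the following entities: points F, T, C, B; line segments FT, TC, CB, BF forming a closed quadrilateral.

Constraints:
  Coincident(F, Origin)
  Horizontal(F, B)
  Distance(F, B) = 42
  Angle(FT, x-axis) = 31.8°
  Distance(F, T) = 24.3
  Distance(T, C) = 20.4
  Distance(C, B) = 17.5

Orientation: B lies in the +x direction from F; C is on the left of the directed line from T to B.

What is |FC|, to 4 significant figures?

44.11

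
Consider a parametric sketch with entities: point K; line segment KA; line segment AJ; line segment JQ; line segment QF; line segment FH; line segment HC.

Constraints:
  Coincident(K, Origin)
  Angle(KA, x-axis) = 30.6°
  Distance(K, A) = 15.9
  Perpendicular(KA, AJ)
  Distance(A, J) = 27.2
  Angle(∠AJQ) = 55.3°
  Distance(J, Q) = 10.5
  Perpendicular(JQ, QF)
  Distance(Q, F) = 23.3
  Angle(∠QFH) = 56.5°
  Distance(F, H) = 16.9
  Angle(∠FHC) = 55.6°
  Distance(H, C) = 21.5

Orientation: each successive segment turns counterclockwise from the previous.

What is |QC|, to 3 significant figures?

8.28

K is at the origin; KA runs at 30.6° with length 15.9, so A = (13.7, 8.09). KA is perpendicular to AJ, so AJ runs at 121°; with |AJ| = 27.2, J = (-0.160, 31.5). ∠AJQ = 55.3° gives JQ at -115° from the x-axis; with |JQ| = 10.5, Q = (-4.55, 22.0). JQ is perpendicular to QF, so QF runs at -24.7°; with |QF| = 23.3, F = (16.6, 12.2). ∠QFH = 56.5° gives FH at 98.8° from the x-axis; with |FH| = 16.9, H = (14.0, 28.9). ∠FHC = 55.6° gives HC at -137° from the x-axis; with |HC| = 21.5, C = (-1.64, 14.2). Then |QC| = |C − Q| = 8.28.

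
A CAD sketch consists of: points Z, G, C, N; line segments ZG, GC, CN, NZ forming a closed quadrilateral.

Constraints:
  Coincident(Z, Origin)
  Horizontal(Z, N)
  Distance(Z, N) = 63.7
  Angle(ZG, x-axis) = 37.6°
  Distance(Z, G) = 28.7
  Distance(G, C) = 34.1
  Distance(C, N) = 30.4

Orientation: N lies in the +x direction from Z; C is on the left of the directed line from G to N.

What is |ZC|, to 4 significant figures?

62.05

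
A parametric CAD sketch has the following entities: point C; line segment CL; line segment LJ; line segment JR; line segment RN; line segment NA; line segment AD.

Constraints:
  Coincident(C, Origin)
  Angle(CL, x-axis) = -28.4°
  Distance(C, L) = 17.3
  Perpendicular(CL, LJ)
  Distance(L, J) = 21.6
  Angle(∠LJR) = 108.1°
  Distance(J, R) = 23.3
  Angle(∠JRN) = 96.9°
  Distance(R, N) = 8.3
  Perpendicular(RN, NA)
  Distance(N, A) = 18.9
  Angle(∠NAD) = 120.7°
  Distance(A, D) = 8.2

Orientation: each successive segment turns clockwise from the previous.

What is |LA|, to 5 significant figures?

15.822

C is at the origin; CL runs at -28.4° with length 17.3, so L = (15.218, -8.2283). The perpendicularity gives LJ at right angles to CL, so LJ runs at -118.40°; with |LJ| = 21.6, J = (4.9444, -27.229). ∠LJR = 108.1° gives JR at 169.70° from the x-axis; with |JR| = 23.3, R = (-17.980, -23.063). ∠JRN = 96.9° gives RN at 86.600° from the x-axis; with |RN| = 8.3, N = (-17.488, -14.777). RN ⟂ NA, so NA runs at -3.4000°; with |NA| = 18.9, A = (1.3789, -15.898). Then |LA| = |A − L| = 15.822.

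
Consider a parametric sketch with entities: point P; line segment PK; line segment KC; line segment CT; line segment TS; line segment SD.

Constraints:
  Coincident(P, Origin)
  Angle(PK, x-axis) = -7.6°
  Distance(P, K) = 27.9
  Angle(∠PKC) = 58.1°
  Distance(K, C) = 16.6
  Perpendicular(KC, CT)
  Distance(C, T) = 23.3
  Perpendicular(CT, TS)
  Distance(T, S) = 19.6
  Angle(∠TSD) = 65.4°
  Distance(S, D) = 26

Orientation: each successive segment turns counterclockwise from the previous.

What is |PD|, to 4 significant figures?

25.00

CT ⟂ TS, so TS runs at -65.70°; with |TS| = 19.6, S = (7.654, -16.01). ∠TSD = 65.4° gives SD at 48.90° from the x-axis; with |SD| = 26.0, D = (24.75, 3.580). Then |PD| = |D − P| = 25.00.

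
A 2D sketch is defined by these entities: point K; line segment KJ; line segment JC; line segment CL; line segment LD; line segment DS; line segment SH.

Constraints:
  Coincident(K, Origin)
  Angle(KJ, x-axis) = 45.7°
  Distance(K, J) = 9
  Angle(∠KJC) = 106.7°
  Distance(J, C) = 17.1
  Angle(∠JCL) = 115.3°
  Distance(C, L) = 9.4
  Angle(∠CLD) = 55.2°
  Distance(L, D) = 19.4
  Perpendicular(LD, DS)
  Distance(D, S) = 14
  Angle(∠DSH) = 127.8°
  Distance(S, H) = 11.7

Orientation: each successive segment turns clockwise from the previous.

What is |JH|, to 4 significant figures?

20.26

K is at the origin; KJ runs at 45.7° with length 9.0, so J = (6.286, 6.441). ∠KJC = 106.7° gives JC at -27.60° from the x-axis; with |JC| = 17.1, C = (21.44, -1.481). ∠JCL = 115.3° gives CL at -92.30° from the x-axis; with |CL| = 9.4, L = (21.06, -10.87). ∠CLD = 55.2° gives LD at 142.9° from the x-axis; with |LD| = 19.4, D = (5.589, 0.8287). LD ⟂ DS, so DS runs at 52.90°; with |DS| = 14.0, S = (14.03, 11.99). ∠DSH = 127.8° gives SH at 0.7000° from the x-axis; with |SH| = 11.7, H = (25.73, 12.14). Then |JH| = |H − J| = 20.26.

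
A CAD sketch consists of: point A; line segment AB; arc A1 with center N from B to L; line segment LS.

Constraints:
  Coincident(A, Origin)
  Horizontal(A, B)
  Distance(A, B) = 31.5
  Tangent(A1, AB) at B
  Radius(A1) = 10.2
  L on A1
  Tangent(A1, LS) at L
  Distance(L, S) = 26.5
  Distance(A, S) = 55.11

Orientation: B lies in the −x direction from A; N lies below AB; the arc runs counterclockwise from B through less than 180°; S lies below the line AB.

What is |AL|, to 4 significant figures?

43.00

A is at the origin; AB is horizontal with |AB| = 31.5 and B on the −x side, so B = (-31.50, 0.000). Since A1 is tangent to AB there, NB ⟂ AB, so N = B + (0, -10.2) = (-31.50, -10.20). Since NL ⟂ LS (tangency), |NS| = √(10.2² + 26.5²) = 28.40 regardless of where L sits on A1. So S lies on both circle(A, 55.11) and circle(N, 28.40); the below-AB intersection is S = (-40.82, -37.02). L is the foot of the tangent from S: L = (-41.69, -10.54).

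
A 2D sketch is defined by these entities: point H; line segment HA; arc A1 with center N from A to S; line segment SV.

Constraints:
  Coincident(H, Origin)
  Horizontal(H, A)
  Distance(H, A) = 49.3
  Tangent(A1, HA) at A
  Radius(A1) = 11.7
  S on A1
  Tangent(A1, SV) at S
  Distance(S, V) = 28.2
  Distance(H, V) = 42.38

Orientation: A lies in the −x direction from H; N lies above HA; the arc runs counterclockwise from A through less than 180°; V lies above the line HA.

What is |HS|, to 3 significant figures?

39.2

Checks: |NS| = 11.70 ✓; ∠(NS, SV) = 90.00° ✓; |SV| = 28.20 ✓; |HV| = 42.38 ✓.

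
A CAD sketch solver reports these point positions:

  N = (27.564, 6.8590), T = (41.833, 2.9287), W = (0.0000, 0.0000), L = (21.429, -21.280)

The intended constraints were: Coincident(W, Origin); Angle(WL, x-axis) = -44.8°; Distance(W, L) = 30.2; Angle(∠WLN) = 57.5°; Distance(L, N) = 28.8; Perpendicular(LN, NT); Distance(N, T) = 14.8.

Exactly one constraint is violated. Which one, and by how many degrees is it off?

Perpendicular(LN, NT) — off by 3.10°.

W = (0.00, 0.00) ✓; WL at -44.80° ✓; |WL| = 30.20 ✓; ∠WLN = 57.50° ✓; |LN| = 28.80 ✓; ∠(LN, NT) = 93.10° ✗; |NT| = 14.80 ✓.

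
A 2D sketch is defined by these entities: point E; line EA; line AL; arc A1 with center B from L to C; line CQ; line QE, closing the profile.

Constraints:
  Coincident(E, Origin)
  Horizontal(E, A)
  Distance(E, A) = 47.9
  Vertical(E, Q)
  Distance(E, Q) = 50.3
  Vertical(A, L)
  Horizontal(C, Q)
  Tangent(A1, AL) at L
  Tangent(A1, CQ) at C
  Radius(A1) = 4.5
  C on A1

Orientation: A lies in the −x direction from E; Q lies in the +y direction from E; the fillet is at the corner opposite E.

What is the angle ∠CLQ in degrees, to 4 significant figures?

39.63°

The virtual corner opposite E is at (-47.90, 50.30). The tangent condition forces BL to be normal to AL and tangency of A1 to CQ means the radius BC is perpendicular to CQ, with radius 4.5, so the center B sits 4.5 in from both sides at B = (-43.40, 45.80). That places the tangent points at L = (-47.90, 45.80) on AL and C = (-43.40, 50.30) on CQ. Then cos ∠CLQ = LC·LQ / (|LC||LQ|), giving 39.63°.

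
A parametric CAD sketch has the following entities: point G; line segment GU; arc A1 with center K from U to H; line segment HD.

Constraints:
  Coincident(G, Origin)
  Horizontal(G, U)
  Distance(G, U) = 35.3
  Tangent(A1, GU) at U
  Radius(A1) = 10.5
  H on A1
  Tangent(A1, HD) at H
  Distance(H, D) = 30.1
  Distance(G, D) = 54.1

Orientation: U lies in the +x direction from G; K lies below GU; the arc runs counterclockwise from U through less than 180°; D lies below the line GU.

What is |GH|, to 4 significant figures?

28.58

Checks: G.y = 0.00, U.y = 0.00 ✓; |GU| = 35.30 ✓; |KH| = 10.50 ✓; ∠(KH, HD) = 90.00° ✓; |HD| = 30.10 ✓; |GD| = 54.10 ✓.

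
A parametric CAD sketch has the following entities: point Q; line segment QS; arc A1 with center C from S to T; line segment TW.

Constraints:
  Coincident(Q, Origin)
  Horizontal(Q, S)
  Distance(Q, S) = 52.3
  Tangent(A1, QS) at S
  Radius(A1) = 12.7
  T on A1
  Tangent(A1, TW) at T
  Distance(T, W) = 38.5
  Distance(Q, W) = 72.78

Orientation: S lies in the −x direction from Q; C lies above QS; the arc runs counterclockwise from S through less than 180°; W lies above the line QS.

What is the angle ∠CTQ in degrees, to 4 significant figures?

143.7°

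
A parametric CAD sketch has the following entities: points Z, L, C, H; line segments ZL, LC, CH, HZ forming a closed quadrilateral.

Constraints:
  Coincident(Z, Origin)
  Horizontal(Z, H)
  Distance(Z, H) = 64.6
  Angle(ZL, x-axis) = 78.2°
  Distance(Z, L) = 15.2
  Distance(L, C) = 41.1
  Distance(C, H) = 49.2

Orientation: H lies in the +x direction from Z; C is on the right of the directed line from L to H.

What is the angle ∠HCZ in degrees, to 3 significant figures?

106°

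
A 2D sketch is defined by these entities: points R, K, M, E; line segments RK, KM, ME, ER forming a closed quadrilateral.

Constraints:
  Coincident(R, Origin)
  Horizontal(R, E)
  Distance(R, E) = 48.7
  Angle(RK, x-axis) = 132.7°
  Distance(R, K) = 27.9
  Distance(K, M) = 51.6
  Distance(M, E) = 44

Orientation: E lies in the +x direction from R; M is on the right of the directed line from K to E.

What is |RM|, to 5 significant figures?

24.271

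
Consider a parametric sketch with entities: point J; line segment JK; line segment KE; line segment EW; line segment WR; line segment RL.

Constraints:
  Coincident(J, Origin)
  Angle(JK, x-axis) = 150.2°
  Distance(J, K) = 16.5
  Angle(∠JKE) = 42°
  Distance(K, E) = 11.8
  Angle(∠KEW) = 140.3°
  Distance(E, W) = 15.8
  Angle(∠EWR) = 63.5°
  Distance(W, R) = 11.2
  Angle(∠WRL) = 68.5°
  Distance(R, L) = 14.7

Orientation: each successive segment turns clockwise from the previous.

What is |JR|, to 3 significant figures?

3.85

J is at the origin; JK runs at 150.2° with length 16.5, so K = (-14.3, 8.20). ∠JKE = 42.0° gives KE at 12.2° from the x-axis; with |KE| = 11.8, E = (-2.78, 10.7). ∠KEW = 140.3° gives EW at -27.5° from the x-axis; with |EW| = 15.8, W = (11.2, 3.40). ∠EWR = 63.5° gives WR at -144° from the x-axis; with |WR| = 11.2, R = (2.17, -3.19). Then |JR| = |R − J| = 3.85.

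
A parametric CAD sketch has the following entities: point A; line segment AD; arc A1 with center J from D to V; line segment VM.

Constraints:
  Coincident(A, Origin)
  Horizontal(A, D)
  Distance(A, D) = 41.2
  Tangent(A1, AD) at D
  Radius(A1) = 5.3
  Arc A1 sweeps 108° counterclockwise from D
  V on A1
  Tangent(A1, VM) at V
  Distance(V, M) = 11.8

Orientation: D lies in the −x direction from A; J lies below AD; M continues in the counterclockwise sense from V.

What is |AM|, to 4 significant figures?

46.30

A is at the origin; A and D share the same y with |AD| = 41.2 and D on the −x side, so D = (-41.20, 0.000). Tangency of A1 to AD means the radius JD is perpendicular to AD, so J = D + (0, -5.3) = (-41.20, -5.300). On A1, D sits at bearing 90° from J; a 108° counterclockwise sweep puts V at bearing 198°, so V = J + 5.3·(cos 198°, sin 198°) = (-46.24, -6.938). The tangent condition forces JV to be normal to VM, so VM runs along (−sin 198°, cos 198°); with |VM| = 11.8, M = (-42.59, -18.16). Then |AM| = |M − A| = 46.30.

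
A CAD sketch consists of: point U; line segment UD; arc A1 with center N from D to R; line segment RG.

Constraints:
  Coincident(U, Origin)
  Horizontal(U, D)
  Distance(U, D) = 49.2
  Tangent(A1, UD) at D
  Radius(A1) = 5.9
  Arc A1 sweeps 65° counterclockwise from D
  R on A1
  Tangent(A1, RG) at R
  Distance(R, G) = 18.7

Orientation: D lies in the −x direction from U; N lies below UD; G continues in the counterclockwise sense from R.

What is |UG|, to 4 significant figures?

65.68

On A1, D sits at bearing 90° from N; a 65° counterclockwise sweep puts R at bearing 155°, so R = N + 5.9·(cos 155°, sin 155°) = (-54.55, -3.407). A1 meets RG tangentially, so NR is at right angles to RG, so RG runs along (−sin 155°, cos 155°); with |RG| = 18.7, G = (-62.45, -20.35). Then |UG| = |G − U| = 65.68.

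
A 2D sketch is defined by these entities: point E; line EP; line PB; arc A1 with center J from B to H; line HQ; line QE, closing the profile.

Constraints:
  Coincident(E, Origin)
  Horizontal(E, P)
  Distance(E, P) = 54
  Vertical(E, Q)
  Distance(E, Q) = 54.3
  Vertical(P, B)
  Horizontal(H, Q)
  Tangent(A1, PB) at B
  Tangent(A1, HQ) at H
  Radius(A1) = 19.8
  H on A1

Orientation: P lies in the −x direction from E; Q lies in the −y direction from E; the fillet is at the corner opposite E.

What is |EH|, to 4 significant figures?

64.17

E is at the origin; EP is horizontal with |EP| = 54.0 and P on the −x side, so P = (-54.00, 0.000). EQ is vertical with |EQ| = 54.3 and Q on the −y side, so Q = (0.000, -54.30). The virtual corner opposite E is at (-54.00, -54.30). Tangency of A1 to PB means the radius JB is perpendicular to PB and tangency of A1 to HQ means the radius JH is perpendicular to HQ, with radius 19.8, so the center J sits 19.8 in from both sides at J = (-34.20, -34.50). That places the tangent points at B = (-54.00, -34.50) on PB and H = (-34.20, -54.30) on HQ. Then |EH| = |H − E| = 64.17.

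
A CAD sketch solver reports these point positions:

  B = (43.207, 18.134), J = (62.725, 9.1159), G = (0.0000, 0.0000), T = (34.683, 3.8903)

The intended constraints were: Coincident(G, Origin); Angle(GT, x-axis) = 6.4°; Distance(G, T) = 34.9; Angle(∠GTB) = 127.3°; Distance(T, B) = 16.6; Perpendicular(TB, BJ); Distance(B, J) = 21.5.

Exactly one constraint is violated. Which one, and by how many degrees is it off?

Perpendicular(TB, BJ) — off by 6.10°.

G = (0.00, 0.00) ✓; GT at 6.400° ✓; |GT| = 34.90 ✓; ∠GTB = 127.3° ✓; |TB| = 16.60 ✓; ∠(TB, BJ) = 83.90° ✗; |BJ| = 21.50 ✓.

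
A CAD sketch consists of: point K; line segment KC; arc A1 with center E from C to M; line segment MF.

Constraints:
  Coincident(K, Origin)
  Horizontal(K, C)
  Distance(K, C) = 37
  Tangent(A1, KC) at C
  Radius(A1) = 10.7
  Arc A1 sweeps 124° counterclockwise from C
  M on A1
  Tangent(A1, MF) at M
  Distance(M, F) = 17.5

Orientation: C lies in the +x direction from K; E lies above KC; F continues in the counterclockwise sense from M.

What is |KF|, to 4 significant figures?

47.70

K is at the origin; K and C share the same y with |KC| = 37.0 and C on the +x side, so C = (37.00, 0.000). The tangent condition forces EC to be normal to KC, so E = C + (0, 10.7) = (37.00, 10.70). On A1, C sits at bearing -90° from E; a 124° counterclockwise sweep puts M at bearing 34°, so M = E + 10.7·(cos 34°, sin 34°) = (45.87, 16.68). Since A1 is tangent to MF there, EM ⟂ MF, so MF runs along (−sin 34°, cos 34°); with |MF| = 17.5, F = (36.08, 31.19). Then |KF| = |F − K| = 47.70.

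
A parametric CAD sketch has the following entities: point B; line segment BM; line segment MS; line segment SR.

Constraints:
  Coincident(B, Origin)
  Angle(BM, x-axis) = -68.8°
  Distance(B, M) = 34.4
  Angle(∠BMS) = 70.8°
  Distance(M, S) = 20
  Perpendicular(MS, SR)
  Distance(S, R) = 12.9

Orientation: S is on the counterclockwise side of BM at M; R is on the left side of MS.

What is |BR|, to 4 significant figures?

21.43

B is at the origin; BM runs at -68.8° with length 34.4, so M = 34.4·(cos -68.8°, sin -68.8°) = (12.44, -32.07). ∠BMS = 70.8°, so MS runs at -68.8° + (180° − 70.8°) = 40.40° from the x-axis; with |MS| = 20.0, S = M + 20.0·(cos 40.40°, sin 40.40°) = (27.67, -19.11). MS ⟂ SR; with |SR| = 12.9 on the left of MS, R = S + 12.9·(-0.6481, 0.7615) = (19.31, -9.286). Then |BR| = |R − B| = 21.43.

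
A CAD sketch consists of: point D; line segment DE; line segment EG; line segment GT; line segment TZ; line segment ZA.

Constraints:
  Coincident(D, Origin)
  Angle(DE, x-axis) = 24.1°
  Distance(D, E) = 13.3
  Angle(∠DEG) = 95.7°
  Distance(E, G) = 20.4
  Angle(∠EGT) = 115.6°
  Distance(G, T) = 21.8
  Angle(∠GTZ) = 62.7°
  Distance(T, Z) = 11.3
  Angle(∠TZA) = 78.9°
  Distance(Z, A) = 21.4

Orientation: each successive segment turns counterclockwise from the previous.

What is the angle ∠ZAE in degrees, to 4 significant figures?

73.40°

D is at the origin; DE runs at 24.1° with length 13.3, so E = (12.14, 5.431). ∠DEG = 95.7° gives EG at 108.4° from the x-axis; with |EG| = 20.4, G = (5.701, 24.79). ∠EGT = 115.6° gives GT at 172.8° from the x-axis; with |GT| = 21.8, T = (-15.93, 27.52). ∠GTZ = 62.7° gives TZ at -69.90° from the x-axis; with |TZ| = 11.3, Z = (-12.04, 16.91). ∠TZA = 78.9° gives ZA at 31.20° from the x-axis; with |ZA| = 21.4, A = (6.262, 27.99). Then cos ∠ZAE = AZ·AE / (|AZ||AE|), giving 73.40°.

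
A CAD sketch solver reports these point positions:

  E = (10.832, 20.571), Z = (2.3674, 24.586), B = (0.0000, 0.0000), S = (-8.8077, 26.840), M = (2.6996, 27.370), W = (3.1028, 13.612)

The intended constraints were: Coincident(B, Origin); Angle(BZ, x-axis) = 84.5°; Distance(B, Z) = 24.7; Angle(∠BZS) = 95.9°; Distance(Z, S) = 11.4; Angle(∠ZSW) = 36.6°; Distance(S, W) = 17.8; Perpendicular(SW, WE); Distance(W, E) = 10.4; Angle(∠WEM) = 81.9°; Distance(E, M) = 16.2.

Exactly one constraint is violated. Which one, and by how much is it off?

Distance(E, M) = 16.2 — off by 5.60.

B = (0.00, 0.00) ✓; BZ at 84.50° ✓; |BZ| = 24.70 ✓; ∠BZS = 95.90° ✓; |ZS| = 11.40 ✓; ∠ZSW = 36.60° ✓; |SW| = 17.80 ✓; ∠(SW, WE) = 90.00° ✓; |WE| = 10.40 ✓; ∠WEM = 81.90° ✓; |EM| = 10.60 ✗.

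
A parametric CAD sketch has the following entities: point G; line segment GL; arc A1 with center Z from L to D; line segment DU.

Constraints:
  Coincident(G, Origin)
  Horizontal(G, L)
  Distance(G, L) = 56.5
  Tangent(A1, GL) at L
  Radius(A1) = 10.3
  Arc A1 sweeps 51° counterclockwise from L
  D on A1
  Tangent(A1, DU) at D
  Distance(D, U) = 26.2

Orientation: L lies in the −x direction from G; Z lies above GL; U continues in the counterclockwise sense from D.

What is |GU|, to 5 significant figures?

40.114

On A1, L sits at bearing -90° from Z; a 51° counterclockwise sweep puts D at bearing -39°, so D = Z + 10.3·(cos -39°, sin -39°) = (-48.495, 3.8180). Since A1 is tangent to DU there, ZD ⟂ DU, so DU runs along (−sin -39°, cos -39°); with |DU| = 26.2, U = (-32.007, 24.179). Then |GU| = |U − G| = 40.114.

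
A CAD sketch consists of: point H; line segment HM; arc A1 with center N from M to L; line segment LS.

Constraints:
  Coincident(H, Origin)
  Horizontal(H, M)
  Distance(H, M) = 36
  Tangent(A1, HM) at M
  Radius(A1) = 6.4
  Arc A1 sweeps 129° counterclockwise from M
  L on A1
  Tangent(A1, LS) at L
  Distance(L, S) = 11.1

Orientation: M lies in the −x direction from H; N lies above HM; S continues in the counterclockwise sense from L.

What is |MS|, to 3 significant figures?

19.2

H is at the origin; HM is horizontal with |HM| = 36.0 and M on the −x side, so M = (-36.0, 0.00). Since A1 is tangent to HM there, NM ⟂ HM, so N = M + (0, 6.4) = (-36.0, 6.40). On A1, M sits at bearing -90° from N; a 129° counterclockwise sweep puts L at bearing 39°, so L = N + 6.4·(cos 39°, sin 39°) = (-31.0, 10.4). The tangent condition forces NL to be normal to LS, so LS runs along (−sin 39°, cos 39°); with |LS| = 11.1, S = (-38.0, 19.1). Then |MS| = |S − M| = 19.2.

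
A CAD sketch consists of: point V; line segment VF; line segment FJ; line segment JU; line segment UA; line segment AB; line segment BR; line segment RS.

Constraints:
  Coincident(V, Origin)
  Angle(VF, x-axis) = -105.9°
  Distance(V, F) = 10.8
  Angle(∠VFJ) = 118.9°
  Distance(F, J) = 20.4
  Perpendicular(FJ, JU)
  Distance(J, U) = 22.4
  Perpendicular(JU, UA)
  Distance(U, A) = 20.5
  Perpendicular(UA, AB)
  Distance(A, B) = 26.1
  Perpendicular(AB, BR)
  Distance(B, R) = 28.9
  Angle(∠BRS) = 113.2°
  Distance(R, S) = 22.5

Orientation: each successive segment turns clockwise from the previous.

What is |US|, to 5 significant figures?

18.094

The perpendicularity gives BR at right angles to AB, so BR runs at -167.00°; with |BR| = 28.9, R = (-30.188, -20.471). ∠BRS = 113.2° gives RS at 126.20° from the x-axis; with |RS| = 22.5, S = (-43.477, -2.3140). Then |US| = |S − U| = 18.094.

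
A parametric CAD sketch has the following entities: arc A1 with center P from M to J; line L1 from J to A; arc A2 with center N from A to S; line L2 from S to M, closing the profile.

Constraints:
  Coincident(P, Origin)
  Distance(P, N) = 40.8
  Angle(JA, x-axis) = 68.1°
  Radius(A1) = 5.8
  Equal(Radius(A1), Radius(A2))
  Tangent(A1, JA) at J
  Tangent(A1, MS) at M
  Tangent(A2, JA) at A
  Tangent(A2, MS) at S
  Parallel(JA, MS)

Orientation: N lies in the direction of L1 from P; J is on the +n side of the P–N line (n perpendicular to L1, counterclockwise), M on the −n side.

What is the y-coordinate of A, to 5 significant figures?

40.019

Tangency of A1 to both parallel lines with radius 5.8 puts J and M at P ± 5.8·n: J = (-5.3815, 2.1633), M = (5.3815, -2.1633). Equal radii place A and S the same way about N: A = N + 5.8·n = (9.8365, 40.019), S = N − 5.8·n = (20.599, 35.692). So A.y = 40.019.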